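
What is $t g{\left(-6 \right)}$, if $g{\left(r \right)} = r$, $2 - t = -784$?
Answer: $-4716$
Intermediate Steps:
$t = 786$ ($t = 2 - -784 = 2 + 784 = 786$)
$t g{\left(-6 \right)} = 786 \left(-6\right) = -4716$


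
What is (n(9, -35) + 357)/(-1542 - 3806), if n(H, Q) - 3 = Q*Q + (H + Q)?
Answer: -1559/5348 ≈ -0.29151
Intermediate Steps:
n(H, Q) = 3 + H + Q + Q**2 (n(H, Q) = 3 + (Q*Q + (H + Q)) = 3 + (Q**2 + (H + Q)) = 3 + (H + Q + Q**2) = 3 + H + Q + Q**2)
(n(9, -35) + 357)/(-1542 - 3806) = ((3 + 9 - 35 + (-35)**2) + 357)/(-1542 - 3806) = ((3 + 9 - 35 + 1225) + 357)/(-5348) = (1202 + 357)*(-1/5348) = 1559*(-1/5348) = -1559/5348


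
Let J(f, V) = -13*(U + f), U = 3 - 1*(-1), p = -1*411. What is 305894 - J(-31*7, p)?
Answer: 303125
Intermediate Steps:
p = -411
U = 4 (U = 3 + 1 = 4)
J(f, V) = -52 - 13*f (J(f, V) = -13*(4 + f) = -52 - 13*f)
305894 - J(-31*7, p) = 305894 - (-52 - (-403)*7) = 305894 - (-52 - 13*(-217)) = 305894 - (-52 + 2821) = 305894 - 1*2769 = 305894 - 2769 = 303125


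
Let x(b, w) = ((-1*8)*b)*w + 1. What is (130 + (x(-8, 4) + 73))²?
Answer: 211600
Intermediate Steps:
x(b, w) = 1 - 8*b*w (x(b, w) = (-8*b)*w + 1 = -8*b*w + 1 = 1 - 8*b*w)
(130 + (x(-8, 4) + 73))² = (130 + ((1 - 8*(-8)*4) + 73))² = (130 + ((1 + 256) + 73))² = (130 + (257 + 73))² = (130 + 330)² = 460² = 211600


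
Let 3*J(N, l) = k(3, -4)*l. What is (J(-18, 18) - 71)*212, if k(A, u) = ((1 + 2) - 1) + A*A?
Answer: -1060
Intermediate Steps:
k(A, u) = 2 + A² (k(A, u) = (3 - 1) + A² = 2 + A²)
J(N, l) = 11*l/3 (J(N, l) = ((2 + 3²)*l)/3 = ((2 + 9)*l)/3 = (11*l)/3 = 11*l/3)
(J(-18, 18) - 71)*212 = ((11/3)*18 - 71)*212 = (66 - 71)*212 = -5*212 = -1060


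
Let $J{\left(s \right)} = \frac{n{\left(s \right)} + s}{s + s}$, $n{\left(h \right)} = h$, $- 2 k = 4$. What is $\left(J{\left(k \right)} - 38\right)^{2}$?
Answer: $1369$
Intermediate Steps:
$k = -2$ ($k = \left(- \frac{1}{2}\right) 4 = -2$)
$J{\left(s \right)} = 1$ ($J{\left(s \right)} = \frac{s + s}{s + s} = \frac{2 s}{2 s} = 2 s \frac{1}{2 s} = 1$)
$\left(J{\left(k \right)} - 38\right)^{2} = \left(1 - 38\right)^{2} = \left(-37\right)^{2} = 1369$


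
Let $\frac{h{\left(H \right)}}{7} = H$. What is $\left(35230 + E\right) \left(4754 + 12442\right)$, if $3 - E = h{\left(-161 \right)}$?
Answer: $625246560$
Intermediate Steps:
$h{\left(H \right)} = 7 H$
$E = 1130$ ($E = 3 - 7 \left(-161\right) = 3 - -1127 = 3 + 1127 = 1130$)
$\left(35230 + E\right) \left(4754 + 12442\right) = \left(35230 + 1130\right) \left(4754 + 12442\right) = 36360 \cdot 17196 = 625246560$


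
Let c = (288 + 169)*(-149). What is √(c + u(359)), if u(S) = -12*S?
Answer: I*√72401 ≈ 269.07*I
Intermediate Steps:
c = -68093 (c = 457*(-149) = -68093)
√(c + u(359)) = √(-68093 - 12*359) = √(-68093 - 4308) = √(-72401) = I*√72401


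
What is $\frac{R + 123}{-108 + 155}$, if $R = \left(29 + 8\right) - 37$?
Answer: $\frac{123}{47} \approx 2.617$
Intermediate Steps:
$R = 0$ ($R = 37 - 37 = 0$)
$\frac{R + 123}{-108 + 155} = \frac{0 + 123}{-108 + 155} = \frac{123}{47}$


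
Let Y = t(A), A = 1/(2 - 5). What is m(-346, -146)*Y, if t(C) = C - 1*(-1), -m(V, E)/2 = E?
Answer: 584/3 ≈ 194.67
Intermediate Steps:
m(V, E) = -2*E
A = -⅓ (A = 1/(-3) = -⅓ ≈ -0.33333)
t(C) = 1 + C (t(C) = C + 1 = 1 + C)
Y = ⅔ (Y = 1 - ⅓ = ⅔ ≈ 0.66667)
m(-346, -146)*Y = -2*(-146)*(⅔) = 292*(⅔) = 584/3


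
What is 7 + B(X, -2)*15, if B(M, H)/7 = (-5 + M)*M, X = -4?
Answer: 3787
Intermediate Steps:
B(M, H) = 7*M*(-5 + M) (B(M, H) = 7*((-5 + M)*M) = 7*(M*(-5 + M)) = 7*M*(-5 + M))
7 + B(X, -2)*15 = 7 + (7*(-4)*(-5 - 4))*15 = 7 + (7*(-4)*(-9))*15 = 7 + 252*15 = 7 + 3780 = 3787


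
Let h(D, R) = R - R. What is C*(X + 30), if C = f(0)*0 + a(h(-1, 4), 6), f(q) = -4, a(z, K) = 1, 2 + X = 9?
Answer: 37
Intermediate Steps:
X = 7 (X = -2 + 9 = 7)
h(D, R) = 0
C = 1 (C = -4*0 + 1 = 0 + 1 = 1)
C*(X + 30) = 1*(7 + 30) = 1*37 = 37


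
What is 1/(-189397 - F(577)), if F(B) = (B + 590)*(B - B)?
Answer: -1/189397 ≈ -5.2799e-6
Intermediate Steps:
F(B) = 0 (F(B) = (590 + B)*0 = 0)
1/(-189397 - F(577)) = 1/(-189397 - 1*0) = 1/(-189397 + 0) = 1/(-189397) = -1/189397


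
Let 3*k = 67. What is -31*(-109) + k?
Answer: 10204/3 ≈ 3401.3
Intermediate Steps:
k = 67/3 (k = (⅓)*67 = 67/3 ≈ 22.333)
-31*(-109) + k = -31*(-109) + 67/3 = 3379 + 67/3 = 10204/3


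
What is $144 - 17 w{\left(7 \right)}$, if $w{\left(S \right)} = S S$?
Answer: $-689$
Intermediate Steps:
$w{\left(S \right)} = S^{2}$
$144 - 17 w{\left(7 \right)} = 144 - 17 \cdot 7^{2} = 144 - 833 = -689$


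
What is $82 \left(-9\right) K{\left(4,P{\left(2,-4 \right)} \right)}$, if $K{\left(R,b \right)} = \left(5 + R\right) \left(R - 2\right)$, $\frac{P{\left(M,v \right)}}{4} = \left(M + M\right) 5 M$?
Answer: $-13284$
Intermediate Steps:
$P{\left(M,v \right)} = 40 M^{2}$ ($P{\left(M,v \right)} = 4 \left(M + M\right) 5 M = 4 \cdot 2 M 5 M = 4 \cdot 10 M M = 4 \cdot 10 M^{2} = 40 M^{2}$)
$K{\left(R,b \right)} = \left(-2 + R\right) \left(5 + R\right)$ ($K{\left(R,b \right)} = \left(5 + R\right) \left(-2 + R\right) = \left(-2 + R\right) \left(5 + R\right)$)
$82 \left(-9\right) K{\left(4,P{\left(2,-4 \right)} \right)} = 82 \left(-9\right) \left(-10 + 4^{2} + 3 \cdot 4\right) = - 738 \left(-10 + 16 + 12\right) = \left(-738\right) 18 = -13284$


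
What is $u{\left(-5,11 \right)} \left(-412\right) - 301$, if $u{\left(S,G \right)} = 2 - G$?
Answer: $3407$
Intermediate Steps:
$u{\left(-5,11 \right)} \left(-412\right) - 301 = \left(2 - 11\right) \left(-412\right) - 301 = \left(-9\right) \left(-412\right) - 301 = 3708 - 301 = 3407$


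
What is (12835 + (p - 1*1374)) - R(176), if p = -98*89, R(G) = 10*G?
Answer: 979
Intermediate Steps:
p = -8722
(12835 + (p - 1*1374)) - R(176) = (12835 + (-8722 - 1*1374)) - 10*176 = (12835 + (-8722 - 1374)) - 1*1760 = (12835 - 10096) - 1760 = 2739 - 1760 = 979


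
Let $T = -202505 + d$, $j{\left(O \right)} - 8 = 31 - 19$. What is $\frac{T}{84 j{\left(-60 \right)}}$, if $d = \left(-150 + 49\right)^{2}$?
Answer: $- \frac{1717}{15} \approx -114.47$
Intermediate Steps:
$d = 10201$ ($d = \left(-101\right)^{2} = 10201$)
$j{\left(O \right)} = 20$ ($j{\left(O \right)} = 8 + \left(31 - 19\right) = 8 + 12 = 20$)
$T = -192304$ ($T = -202505 + 10201 = -192304$)
$\frac{T}{84 j{\left(-60 \right)}} = - \frac{192304}{84 \cdot 20} = - \frac{192304}{1680} = \left(-192304\right) \frac{1}{1680} = - \frac{1717}{15}$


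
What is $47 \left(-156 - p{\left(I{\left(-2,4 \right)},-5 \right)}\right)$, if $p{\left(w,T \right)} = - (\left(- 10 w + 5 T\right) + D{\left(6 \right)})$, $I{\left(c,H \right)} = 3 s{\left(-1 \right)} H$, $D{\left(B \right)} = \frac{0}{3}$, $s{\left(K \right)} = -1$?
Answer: $-2867$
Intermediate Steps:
$D{\left(B \right)} = 0$ ($D{\left(B \right)} = 0 \cdot \frac{1}{3} = 0$)
$I{\left(c,H \right)} = - 3 H$ ($I{\left(c,H \right)} = 3 \left(-1\right) H = - 3 H$)
$p{\left(w,T \right)} = - 5 T + 10 w$ ($p{\left(w,T \right)} = - (\left(- 10 w + 5 T\right) + 0) = - (- 10 w + 5 T) = - 5 T + 10 w$)
$47 \left(-156 - p{\left(I{\left(-2,4 \right)},-5 \right)}\right) = 47 \left(-156 - \left(\left(-5\right) \left(-5\right) + 10 \left(\left(-3\right) 4\right)\right)\right) = 47 \left(-156 - \left(25 + 10 \left(-12\right)\right)\right) = 47 \left(-156 - \left(25 - 120\right)\right) = 47 \left(-156 - -95\right) = 47 \left(-156 + 95\right) = 47 \left(-61\right) = -2867$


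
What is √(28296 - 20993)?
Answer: √7303 ≈ 85.458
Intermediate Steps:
√(28296 - 20993) = √7303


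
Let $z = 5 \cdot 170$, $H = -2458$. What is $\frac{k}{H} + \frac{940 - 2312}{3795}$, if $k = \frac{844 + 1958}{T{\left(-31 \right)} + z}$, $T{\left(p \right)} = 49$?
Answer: $- \frac{1521199807}{4192985445} \approx -0.3628$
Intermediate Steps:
$z = 850$
$k = \frac{2802}{899}$ ($k = \frac{844 + 1958}{49 + 850} = \frac{2802}{899} \approx 3.1168$)
$\frac{k}{H} + \frac{940 - 2312}{3795} = \frac{2802}{899 \left(-2458\right)} + \frac{940 - 2312}{3795} = \frac{2802}{899} \left(- \frac{1}{2458}\right) + \left(940 - 2312\right) \frac{1}{3795} = - \frac{1401}{1104871} - \frac{1372}{3795} = - \frac{1521199807}{4192985445}$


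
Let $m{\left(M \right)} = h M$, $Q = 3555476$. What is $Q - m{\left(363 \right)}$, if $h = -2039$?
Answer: $4295633$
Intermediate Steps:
$m{\left(M \right)} = - 2039 M$
$Q - m{\left(363 \right)} = 3555476 - \left(-2039\right) 363 = 3555476 - -740157 = 3555476 + 740157 = 4295633$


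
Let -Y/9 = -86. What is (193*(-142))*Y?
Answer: -21212244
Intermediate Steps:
Y = 774 (Y = -9*(-86) = 774)
(193*(-142))*Y = (193*(-142))*774 = -27406*774 = -21212244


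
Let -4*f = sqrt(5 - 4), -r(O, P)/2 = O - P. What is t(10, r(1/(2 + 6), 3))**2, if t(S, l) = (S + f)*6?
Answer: 13689/4 ≈ 3422.3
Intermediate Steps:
r(O, P) = -2*O + 2*P (r(O, P) = -2*(O - P) = -2*O + 2*P)
f = -1/4 (f = -sqrt(5 - 4)/4 = -sqrt(1)/4 = -1/4*1 = -1/4 ≈ -0.25000)
t(S, l) = -3/2 + 6*S (t(S, l) = (S - 1/4)*6 = (-1/4 + S)*6 = -3/2 + 6*S)
t(10, r(1/(2 + 6), 3))**2 = (-3/2 + 6*10)**2 = (-3/2 + 60)**2 = (117/2)**2 = 13689/4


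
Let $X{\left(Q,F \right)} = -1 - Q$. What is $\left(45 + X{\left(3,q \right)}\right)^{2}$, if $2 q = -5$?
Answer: $1681$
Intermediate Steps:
$q = - \frac{5}{2}$ ($q = \frac{1}{2} \left(-5\right) = - \frac{5}{2} \approx -2.5$)
$\left(45 + X{\left(3,q \right)}\right)^{2} = \left(45 - 4\right)^{2} = 41^{2} = 1681$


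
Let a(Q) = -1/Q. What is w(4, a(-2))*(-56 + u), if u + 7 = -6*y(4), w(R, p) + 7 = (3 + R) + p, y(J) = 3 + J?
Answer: -105/2 ≈ -52.500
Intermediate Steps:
w(R, p) = -4 + R + p (w(R, p) = -7 + ((3 + R) + p) = -7 + (3 + R + p) = -4 + R + p)
u = -49 (u = -7 - 6*(3 + 4) = -7 - 6*7 = -7 - 42 = -49)
w(4, a(-2))*(-56 + u) = (-4 + 4 - 1/(-2))*(-56 - 49) = (-4 + 4 - 1*(-½))*(-105) = (-4 + 4 + ½)*(-105) = (½)*(-105) = -105/2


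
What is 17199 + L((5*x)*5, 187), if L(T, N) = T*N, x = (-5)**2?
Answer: 134074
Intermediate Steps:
x = 25
L(T, N) = N*T
17199 + L((5*x)*5, 187) = 17199 + 187*((5*25)*5) = 17199 + 187*(125*5) = 17199 + 187*625 = 17199 + 116875 = 134074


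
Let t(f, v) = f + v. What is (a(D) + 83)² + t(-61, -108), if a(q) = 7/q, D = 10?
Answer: 683669/100 ≈ 6836.7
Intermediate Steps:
(a(D) + 83)² + t(-61, -108) = (7/10 + 83)² + (-61 - 108) = (7*(⅒) + 83)² - 169 = (7/10 + 83)² - 169 = (837/10)² - 169 = 700569/100 - 169 = 683669/100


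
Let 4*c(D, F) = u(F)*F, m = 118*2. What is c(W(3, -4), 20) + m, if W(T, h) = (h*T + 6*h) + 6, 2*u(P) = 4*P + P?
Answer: 486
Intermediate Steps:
u(P) = 5*P/2 (u(P) = (4*P + P)/2 = (5*P)/2 = 5*P/2)
W(T, h) = 6 + 6*h + T*h (W(T, h) = (T*h + 6*h) + 6 = (6*h + T*h) + 6 = 6 + 6*h + T*h)
m = 236
c(D, F) = 5*F**2/8 (c(D, F) = ((5*F/2)*F)/4 = (5*F**2/2)/4 = 5*F**2/8)
c(W(3, -4), 20) + m = (5/8)*20**2 + 236 = (5/8)*400 + 236 = 250 + 236 = 486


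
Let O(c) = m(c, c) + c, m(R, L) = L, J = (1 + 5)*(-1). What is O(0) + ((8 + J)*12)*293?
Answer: 7032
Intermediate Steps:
J = -6 (J = 6*(-1) = -6)
O(c) = 2*c (O(c) = c + c = 2*c)
O(0) + ((8 + J)*12)*293 = 2*0 + ((8 - 6)*12)*293 = 0 + (2*12)*293 = 0 + 24*293 = 0 + 7032 = 7032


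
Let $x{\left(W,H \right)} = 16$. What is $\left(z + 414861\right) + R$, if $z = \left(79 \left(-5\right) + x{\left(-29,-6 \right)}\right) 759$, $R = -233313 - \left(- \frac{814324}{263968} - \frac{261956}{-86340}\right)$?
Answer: $- \frac{151151244791363}{1424437320} \approx -1.0611 \cdot 10^{5}$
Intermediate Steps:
$R = - \frac{332339671895363}{1424437320}$ ($R = -233313 - \left(\left(-814324\right) \frac{1}{263968} - - \frac{65489}{21585}\right) = -233313 - \left(- \frac{203581}{65992} + \frac{65489}{21585}\right) = -233313 - - \frac{72545797}{1424437320} = -233313 + \frac{72545797}{1424437320} = - \frac{332339671895363}{1424437320} \approx -2.3331 \cdot 10^{5}$)
$z = -287661$ ($z = \left(79 \left(-5\right) + 16\right) 759 = \left(-395 + 16\right) 759 = \left(-379\right) 759 = -287661$)
$\left(z + 414861\right) + R = \left(-287661 + 414861\right) - \frac{332339671895363}{1424437320} = 127200 - \frac{332339671895363}{1424437320} = - \frac{151151244791363}{1424437320}$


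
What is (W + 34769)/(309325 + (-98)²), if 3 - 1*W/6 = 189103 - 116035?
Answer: -403621/318929 ≈ -1.2656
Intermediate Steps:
W = -438390 (W = 18 - 6*(189103 - 116035) = 18 - 6*73068 = 18 - 438408 = -438390)
(W + 34769)/(309325 + (-98)²) = (-438390 + 34769)/(309325 + (-98)²) = -403621/(309325 + 9604) = -403621/318929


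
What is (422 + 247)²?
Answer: 447561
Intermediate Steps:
(422 + 247)² = 669² = 447561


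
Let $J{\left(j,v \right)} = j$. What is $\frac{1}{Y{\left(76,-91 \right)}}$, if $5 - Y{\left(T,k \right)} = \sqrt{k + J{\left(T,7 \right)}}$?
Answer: $\frac{1}{8} + \frac{i \sqrt{15}}{40} \approx 0.125 + 0.096825 i$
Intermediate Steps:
$Y{\left(T,k \right)} = 5 - \sqrt{T + k}$ ($Y{\left(T,k \right)} = 5 - \sqrt{k + T} = 5 - \sqrt{T + k}$)
$\frac{1}{Y{\left(76,-91 \right)}} = \frac{1}{5 - \sqrt{76 - 91}} = \frac{1}{5 - \sqrt{-15}} = \frac{1}{5 - i \sqrt{15}}$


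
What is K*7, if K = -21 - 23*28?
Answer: -4655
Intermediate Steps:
K = -665 (K = -21 - 644 = -665)
K*7 = -665*7 = -4655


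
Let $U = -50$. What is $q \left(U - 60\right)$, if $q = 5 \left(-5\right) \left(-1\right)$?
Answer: $-2750$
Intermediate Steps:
$q = 25$ ($q = \left(-25\right) \left(-1\right) = 25$)
$q \left(U - 60\right) = 25 \left(-50 - 60\right) = 25 \left(-110\right) = -2750$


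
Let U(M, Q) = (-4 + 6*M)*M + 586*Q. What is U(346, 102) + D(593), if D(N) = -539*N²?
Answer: -188762127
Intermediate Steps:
U(M, Q) = 586*Q + M*(-4 + 6*M) (U(M, Q) = M*(-4 + 6*M) + 586*Q = 586*Q + M*(-4 + 6*M))
U(346, 102) + D(593) = (-4*346 + 6*346² + 586*102) - 539*593² = (-1384 + 6*119716 + 59772) - 539*351649 = (-1384 + 718296 + 59772) - 189538811 = 776684 - 189538811 = -188762127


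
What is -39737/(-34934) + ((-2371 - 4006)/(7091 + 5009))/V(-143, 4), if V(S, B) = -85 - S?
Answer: 13832326241/12258340600 ≈ 1.1284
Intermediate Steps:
-39737/(-34934) + ((-2371 - 4006)/(7091 + 5009))/V(-143, 4) = -39737/(-34934) + ((-2371 - 4006)/(7091 + 5009))/(-85 - 1*(-143)) = -39737*(-1/34934) + (-6377/12100)/(-85 + 143) = 39737/34934 - 6377*1/12100/58 = 39737/34934 - 6377/12100*1/58 = 39737/34934 - 6377/701800 = 13832326241/12258340600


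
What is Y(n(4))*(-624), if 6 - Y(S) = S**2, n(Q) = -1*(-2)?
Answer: -1248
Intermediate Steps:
n(Q) = 2
Y(S) = 6 - S**2
Y(n(4))*(-624) = (6 - 1*2**2)*(-624) = (6 - 1*4)*(-624) = (6 - 4)*(-624) = 2*(-624) = -1248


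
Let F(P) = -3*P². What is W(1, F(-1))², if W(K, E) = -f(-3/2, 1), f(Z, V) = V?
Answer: 1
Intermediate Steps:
W(K, E) = -1 (W(K, E) = -1*1 = -1)
W(1, F(-1))² = (-1)² = 1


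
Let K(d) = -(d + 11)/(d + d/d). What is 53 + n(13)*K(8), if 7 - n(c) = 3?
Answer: 401/9 ≈ 44.556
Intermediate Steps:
n(c) = 4 (n(c) = 7 - 1*3 = 7 - 3 = 4)
K(d) = -(11 + d)/(1 + d) (K(d) = -(11 + d)/(d + 1) = -(11 + d)/(1 + d))
53 + n(13)*K(8) = 53 + 4*((-11 - 1*8)/(1 + 8)) = 53 + 4*((-11 - 8)/9) = 53 + 4*((⅑)*(-19)) = 53 + 4*(-19/9) = 53 - 76/9 = 401/9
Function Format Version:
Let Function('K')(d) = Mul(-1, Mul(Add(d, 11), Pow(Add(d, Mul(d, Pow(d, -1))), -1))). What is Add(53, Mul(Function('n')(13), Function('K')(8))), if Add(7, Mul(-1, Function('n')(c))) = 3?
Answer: Rational(401, 9) ≈ 44.556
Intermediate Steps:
Function('n')(c) = 4 (Function('n')(c) = Add(7, Mul(-1, 3)) = Add(7, -3) = 4)
Function('K')(d) = Mul(-1, Pow(Add(1, d), -1), Add(11, d)) (Function('K')(d) = Mul(-1, Mul(Add(11, d), Pow(Add(d, 1), -1))) = Mul(-1, Mul(Add(11, d), Pow(Add(1, d), -1))) = Mul(-1, Mul(Pow(Add(1, d), -1), Add(11, d))) = Mul(-1, Pow(Add(1, d), -1), Add(11, d)))
Add(53, Mul(Function('n')(13), Function('K')(8))) = Add(53, Mul(4, Mul(Pow(Add(1, 8), -1), Add(-11, Mul(-1, 8))))) = Add(53, Mul(4, Mul(Pow(9, -1), Add(-11, -8)))) = Add(53, Mul(4, Mul(Rational(1, 9), -19))) = Add(53, Mul(4, Rational(-19, 9))) = Add(53, Rational(-76, 9)) = Rational(401, 9)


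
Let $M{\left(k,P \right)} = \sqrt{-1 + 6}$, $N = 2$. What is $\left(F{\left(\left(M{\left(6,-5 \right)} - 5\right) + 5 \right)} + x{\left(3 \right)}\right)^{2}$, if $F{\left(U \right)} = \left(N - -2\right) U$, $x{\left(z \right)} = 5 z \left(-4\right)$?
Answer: $3680 - 480 \sqrt{5} \approx 2606.7$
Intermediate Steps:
$x{\left(z \right)} = - 20 z$
$M{\left(k,P \right)} = \sqrt{5}$
$F{\left(U \right)} = 4 U$ ($F{\left(U \right)} = \left(2 - -2\right) U = \left(2 + 2\right) U = 4 U$)
$\left(F{\left(\left(M{\left(6,-5 \right)} - 5\right) + 5 \right)} + x{\left(3 \right)}\right)^{2} = \left(4 \left(\left(\sqrt{5} - 5\right) + 5\right) - 60\right)^{2} = \left(4 \left(\left(-5 + \sqrt{5}\right) + 5\right) - 60\right)^{2} = \left(4 \sqrt{5} - 60\right)^{2} = \left(-60 + 4 \sqrt{5}\right)^{2}$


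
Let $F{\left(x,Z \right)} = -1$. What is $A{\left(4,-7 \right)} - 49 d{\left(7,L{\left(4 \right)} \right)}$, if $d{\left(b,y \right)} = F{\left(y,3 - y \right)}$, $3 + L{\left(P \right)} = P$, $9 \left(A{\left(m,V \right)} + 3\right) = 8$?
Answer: $\frac{422}{9} \approx 46.889$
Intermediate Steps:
$A{\left(m,V \right)} = - \frac{19}{9}$ ($A{\left(m,V \right)} = -3 + \frac{1}{9} \cdot 8 = -3 + \frac{8}{9} = - \frac{19}{9}$)
$L{\left(P \right)} = -3 + P$
$d{\left(b,y \right)} = -1$
$A{\left(4,-7 \right)} - 49 d{\left(7,L{\left(4 \right)} \right)} = - \frac{19}{9} - -49 = - \frac{19}{9} + 49 = \frac{422}{9}$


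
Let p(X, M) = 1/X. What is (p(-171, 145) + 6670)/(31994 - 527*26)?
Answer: 1140569/3127932 ≈ 0.36464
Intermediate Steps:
(p(-171, 145) + 6670)/(31994 - 527*26) = (1/(-171) + 6670)/(31994 - 527*26) = (-1/171 + 6670)/(31994 - 13702) = (1140569/171)/18292 = (1140569/171)*(1/18292) = 1140569/3127932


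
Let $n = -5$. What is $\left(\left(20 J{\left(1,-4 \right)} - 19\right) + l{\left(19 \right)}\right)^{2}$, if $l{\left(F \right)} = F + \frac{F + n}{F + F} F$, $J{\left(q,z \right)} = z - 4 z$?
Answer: $61009$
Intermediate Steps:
$J{\left(q,z \right)} = - 3 z$
$l{\left(F \right)} = - \frac{5}{2} + \frac{3 F}{2}$ ($l{\left(F \right)} = F + \frac{F - 5}{F + F} F = F + \frac{-5 + F}{2 F} F = F + \left(- \frac{5}{2} + \frac{F}{2}\right) = - \frac{5}{2} + \frac{3 F}{2}$)
$\left(\left(20 J{\left(1,-4 \right)} - 19\right) + l{\left(19 \right)}\right)^{2} = \left(\left(20 \left(\left(-3\right) \left(-4\right)\right) - 19\right) + \left(- \frac{5}{2} + \frac{3}{2} \cdot 19\right)\right)^{2} = \left(\left(20 \cdot 12 - 19\right) + \left(- \frac{5}{2} + \frac{57}{2}\right)\right)^{2} = \left(\left(240 - 19\right) + 26\right)^{2} = \left(221 + 26\right)^{2} = 247^{2} = 61009$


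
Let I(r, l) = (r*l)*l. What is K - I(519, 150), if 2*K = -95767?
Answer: -23450767/2 ≈ -1.1725e+7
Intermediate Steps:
K = -95767/2 (K = (1/2)*(-95767) = -95767/2 ≈ -47884.)
I(r, l) = r*l**2 (I(r, l) = (l*r)*l = r*l**2)
K - I(519, 150) = -95767/2 - 519*150**2 = -95767/2 - 519*22500 = -95767/2 - 1*11677500 = -95767/2 - 11677500 = -23450767/2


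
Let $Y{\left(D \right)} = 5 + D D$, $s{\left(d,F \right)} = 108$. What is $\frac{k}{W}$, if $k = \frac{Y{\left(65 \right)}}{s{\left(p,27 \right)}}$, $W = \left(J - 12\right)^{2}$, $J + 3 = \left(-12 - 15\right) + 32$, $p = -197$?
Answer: $\frac{47}{120} \approx 0.39167$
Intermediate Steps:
$Y{\left(D \right)} = 5 + D^{2}$
$J = 2$ ($J = -3 + \left(\left(-12 - 15\right) + 32\right) = -3 + \left(-27 + 32\right) = -3 + 5 = 2$)
$W = 100$ ($W = \left(2 - 12\right)^{2} = \left(-10\right)^{2} = 100$)
$k = \frac{235}{6}$ ($k = \frac{5 + 65^{2}}{108} = \left(5 + 4225\right) \frac{1}{108} = 4230 \cdot \frac{1}{108} = \frac{235}{6} \approx 39.167$)
$\frac{k}{W} = \frac{235}{6 \cdot 100} = \frac{235}{6} \cdot \frac{1}{100} = \frac{47}{120}$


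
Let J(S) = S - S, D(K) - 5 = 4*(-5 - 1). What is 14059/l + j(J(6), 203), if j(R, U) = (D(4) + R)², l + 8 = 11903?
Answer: 4308154/11895 ≈ 362.18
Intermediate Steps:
l = 11895 (l = -8 + 11903 = 11895)
D(K) = -19 (D(K) = 5 + 4*(-5 - 1) = 5 + 4*(-6) = 5 - 24 = -19)
J(S) = 0
j(R, U) = (-19 + R)²
14059/l + j(J(6), 203) = 14059/11895 + (-19 + 0)² = 14059*(1/11895) + (-19)² = 14059/11895 + 361 = 4308154/11895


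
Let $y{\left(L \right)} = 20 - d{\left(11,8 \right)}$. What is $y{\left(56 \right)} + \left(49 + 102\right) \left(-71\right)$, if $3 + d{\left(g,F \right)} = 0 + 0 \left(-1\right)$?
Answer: $-10698$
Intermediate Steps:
$d{\left(g,F \right)} = -3$ ($d{\left(g,F \right)} = -3 + \left(0 + 0 \left(-1\right)\right) = -3 + \left(0 + 0\right) = -3 + 0 = -3$)
$y{\left(L \right)} = 23$ ($y{\left(L \right)} = 20 - -3 = 20 + 3 = 23$)
$y{\left(56 \right)} + \left(49 + 102\right) \left(-71\right) = 23 + \left(49 + 102\right) \left(-71\right) = 23 + 151 \left(-71\right) = 23 - 10721 = -10698$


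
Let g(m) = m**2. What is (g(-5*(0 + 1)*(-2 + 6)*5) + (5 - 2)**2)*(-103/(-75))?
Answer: 1030927/75 ≈ 13746.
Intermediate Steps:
(g(-5*(0 + 1)*(-2 + 6)*5) + (5 - 2)**2)*(-103/(-75)) = ((-5*(0 + 1)*(-2 + 6)*5)**2 + (5 - 2)**2)*(-103/(-75)) = ((-5*4*5)**2 + 3**2)*(-103*(-1/75)) = ((-5*4*5)**2 + 9)*(103/75) = ((-20*5)**2 + 9)*(103/75) = ((-100)**2 + 9)*(103/75) = (10000 + 9)*(103/75) = 10009*(103/75) = 1030927/75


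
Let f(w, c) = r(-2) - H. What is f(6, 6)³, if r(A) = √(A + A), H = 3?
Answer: 9 + 46*I ≈ 9.0 + 46.0*I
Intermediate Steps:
r(A) = √2*√A (r(A) = √(2*A) = √2*√A)
f(w, c) = -3 + 2*I (f(w, c) = √2*√(-2) - 1*3 = √2*(I*√2) - 3 = 2*I - 3 = -3 + 2*I)
f(6, 6)³ = (-3 + 2*I)³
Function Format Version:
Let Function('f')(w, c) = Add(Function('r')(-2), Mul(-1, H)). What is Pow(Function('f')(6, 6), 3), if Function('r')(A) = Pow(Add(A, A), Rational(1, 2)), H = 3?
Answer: Add(9, Mul(46, I)) ≈ Add(9.0000, Mul(46.000, I))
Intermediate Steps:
Function('r')(A) = Mul(Pow(2, Rational(1, 2)), Pow(A, Rational(1, 2))) (Function('r')(A) = Pow(Mul(2, A), Rational(1, 2)) = Mul(Pow(2, Rational(1, 2)), Pow(A, Rational(1, 2))))
Function('f')(w, c) = Add(-3, Mul(2, I)) (Function('f')(w, c) = Add(Mul(Pow(2, Rational(1, 2)), Pow(-2, Rational(1, 2))), Mul(-1, 3)) = Add(Mul(Pow(2, Rational(1, 2)), Mul(I, Pow(2, Rational(1, 2)))), -3) = Add(Mul(2, I), -3) = Add(-3, Mul(2, I)))
Pow(Function('f')(6, 6), 3) = Pow(Add(-3, Mul(2, I)), 3)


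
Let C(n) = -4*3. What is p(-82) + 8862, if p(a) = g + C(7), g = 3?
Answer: 8853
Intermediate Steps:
C(n) = -12
p(a) = -9 (p(a) = 3 - 12 = -9)
p(-82) + 8862 = -9 + 8862 = 8853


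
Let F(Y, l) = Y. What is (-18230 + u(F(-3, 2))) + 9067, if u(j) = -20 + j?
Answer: -9186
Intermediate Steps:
(-18230 + u(F(-3, 2))) + 9067 = (-18230 + (-20 - 3)) + 9067 = (-18230 - 23) + 9067 = -18253 + 9067 = -9186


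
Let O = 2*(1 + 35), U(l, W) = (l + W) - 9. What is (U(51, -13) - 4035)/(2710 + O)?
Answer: -2003/1391 ≈ -1.4400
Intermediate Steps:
U(l, W) = -9 + W + l (U(l, W) = (W + l) - 9 = -9 + W + l)
O = 72 (O = 2*36 = 72)
(U(51, -13) - 4035)/(2710 + O) = ((-9 - 13 + 51) - 4035)/(2710 + 72) = (29 - 4035)/2782 = -4006*1/2782 = -2003/1391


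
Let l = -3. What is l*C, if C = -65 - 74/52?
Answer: 5181/26 ≈ 199.27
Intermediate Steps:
C = -1727/26 (C = -65 - 74/52 = -65 - 1*37/26 = -65 - 37/26 = -1727/26 ≈ -66.423)
l*C = -3*(-1727/26) = 5181/26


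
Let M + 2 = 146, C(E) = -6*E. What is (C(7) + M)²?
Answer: 10404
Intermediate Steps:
M = 144 (M = -2 + 146 = 144)
(C(7) + M)² = (-6*7 + 144)² = (-42 + 144)² = 102² = 10404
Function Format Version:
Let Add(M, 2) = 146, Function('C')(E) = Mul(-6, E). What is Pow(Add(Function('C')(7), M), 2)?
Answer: 10404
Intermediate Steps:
M = 144 (M = Add(-2, 146) = 144)
Pow(Add(Function('C')(7), M), 2) = Pow(Add(Mul(-6, 7), 144), 2) = Pow(Add(-42, 144), 2) = Pow(102, 2) = 10404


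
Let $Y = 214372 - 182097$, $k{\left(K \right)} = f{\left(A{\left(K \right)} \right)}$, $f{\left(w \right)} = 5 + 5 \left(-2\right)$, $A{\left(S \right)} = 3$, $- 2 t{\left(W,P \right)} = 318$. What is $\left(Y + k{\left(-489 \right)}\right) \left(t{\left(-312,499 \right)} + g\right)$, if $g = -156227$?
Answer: $-5046576220$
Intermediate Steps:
$t{\left(W,P \right)} = -159$ ($t{\left(W,P \right)} = \left(- \frac{1}{2}\right) 318 = -159$)
$f{\left(w \right)} = -5$ ($f{\left(w \right)} = 5 - 10 = -5$)
$k{\left(K \right)} = -5$
$Y = 32275$ ($Y = 214372 - 182097 = 32275$)
$\left(Y + k{\left(-489 \right)}\right) \left(t{\left(-312,499 \right)} + g\right) = \left(32275 - 5\right) \left(-159 - 156227\right) = 32270 \left(-156386\right) = -5046576220$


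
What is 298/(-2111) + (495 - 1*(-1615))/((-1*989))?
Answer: -4748932/2087779 ≈ -2.2746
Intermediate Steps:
298/(-2111) + (495 - 1*(-1615))/((-1*989)) = 298*(-1/2111) + (495 + 1615)/(-989) = -298/2111 + 2110*(-1/989) = -298/2111 - 2110/989 = -4748932/2087779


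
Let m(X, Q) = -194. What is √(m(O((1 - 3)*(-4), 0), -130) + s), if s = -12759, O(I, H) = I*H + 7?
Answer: I*√12953 ≈ 113.81*I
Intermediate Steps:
O(I, H) = 7 + H*I (O(I, H) = H*I + 7 = 7 + H*I)
√(m(O((1 - 3)*(-4), 0), -130) + s) = √(-194 - 12759) = √(-12953) = I*√12953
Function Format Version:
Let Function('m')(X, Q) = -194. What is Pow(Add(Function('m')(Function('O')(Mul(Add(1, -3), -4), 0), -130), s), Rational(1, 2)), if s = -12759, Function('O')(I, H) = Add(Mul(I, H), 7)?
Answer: Mul(I, Pow(12953, Rational(1, 2))) ≈ Mul(113.81, I)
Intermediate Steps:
Function('O')(I, H) = Add(7, Mul(H, I)) (Function('O')(I, H) = Add(Mul(H, I), 7) = Add(7, Mul(H, I)))
Pow(Add(Function('m')(Function('O')(Mul(Add(1, -3), -4), 0), -130), s), Rational(1, 2)) = Pow(Add(-194, -12759), Rational(1, 2)) = Pow(-12953, Rational(1, 2)) = Mul(I, Pow(12953, Rational(1, 2)))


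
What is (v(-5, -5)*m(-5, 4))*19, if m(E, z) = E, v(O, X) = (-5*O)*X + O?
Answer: 12350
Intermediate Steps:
v(O, X) = O - 5*O*X (v(O, X) = -5*O*X + O = O - 5*O*X)
(v(-5, -5)*m(-5, 4))*19 = (-5*(1 - 5*(-5))*(-5))*19 = (-5*(1 + 25)*(-5))*19 = (-5*26*(-5))*19 = -130*(-5)*19 = 650*19 = 12350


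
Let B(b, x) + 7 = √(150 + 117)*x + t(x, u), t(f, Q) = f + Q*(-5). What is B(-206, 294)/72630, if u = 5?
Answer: 131/36315 + 49*√267/12105 ≈ 0.069751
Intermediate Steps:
t(f, Q) = f - 5*Q
B(b, x) = -32 + x + x*√267 (B(b, x) = -7 + (√(150 + 117)*x + (x - 5*5)) = -7 + (√267*x + (x - 25)) = -7 + (x*√267 + (-25 + x)) = -7 + (-25 + x + x*√267) = -32 + x + x*√267)
B(-206, 294)/72630 = (-32 + 294 + 294*√267)/72630 = (262 + 294*√267)*(1/72630) = 131/36315 + 49*√267/12105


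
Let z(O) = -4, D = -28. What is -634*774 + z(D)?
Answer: -490720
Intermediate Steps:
-634*774 + z(D) = -634*774 - 4 = -490716 - 4 = -490720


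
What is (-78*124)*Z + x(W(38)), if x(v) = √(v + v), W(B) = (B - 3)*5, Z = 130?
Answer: -1257360 + 5*√14 ≈ -1.2573e+6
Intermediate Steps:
W(B) = -15 + 5*B (W(B) = (-3 + B)*5 = -15 + 5*B)
x(v) = √2*√v (x(v) = √(2*v) = √2*√v)
(-78*124)*Z + x(W(38)) = -78*124*130 + √2*√(-15 + 5*38) = -9672*130 + √2*√(-15 + 190) = -1257360 + √2*√175 = -1257360 + √2*(5*√7) = -1257360 + 5*√14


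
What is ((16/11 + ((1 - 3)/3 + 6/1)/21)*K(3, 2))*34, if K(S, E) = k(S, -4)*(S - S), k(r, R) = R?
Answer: 0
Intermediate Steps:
K(S, E) = 0 (K(S, E) = -4*(S - S) = -4*0 = 0)
((16/11 + ((1 - 3)/3 + 6/1)/21)*K(3, 2))*34 = ((16/11 + ((1 - 3)/3 + 6/1)/21)*0)*34 = ((16*(1/11) + (-2*⅓ + 6*1)*(1/21))*0)*34 = ((16/11 + (-⅔ + 6)*(1/21))*0)*34 = ((16/11 + (16/3)*(1/21))*0)*34 = ((16/11 + 16/63)*0)*34 = ((1184/693)*0)*34 = 0*34 = 0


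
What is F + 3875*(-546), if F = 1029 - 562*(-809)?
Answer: -1660063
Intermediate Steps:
F = 455687 (F = 1029 + 454658 = 455687)
F + 3875*(-546) = 455687 + 3875*(-546) = 455687 - 2115750 = -1660063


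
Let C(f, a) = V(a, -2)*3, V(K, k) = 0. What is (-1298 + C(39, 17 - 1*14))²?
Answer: 1684804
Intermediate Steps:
C(f, a) = 0 (C(f, a) = 0*3 = 0)
(-1298 + C(39, 17 - 1*14))² = (-1298 + 0)² = (-1298)² = 1684804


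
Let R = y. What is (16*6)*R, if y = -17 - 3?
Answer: -1920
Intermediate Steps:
y = -20
R = -20
(16*6)*R = (16*6)*(-20) = 96*(-20) = -1920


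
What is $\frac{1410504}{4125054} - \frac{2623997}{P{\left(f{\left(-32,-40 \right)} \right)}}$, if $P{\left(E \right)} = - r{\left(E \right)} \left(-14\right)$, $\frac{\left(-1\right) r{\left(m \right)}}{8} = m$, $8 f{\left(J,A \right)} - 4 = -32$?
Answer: $- \frac{1803929400545}{269503528} \approx -6693.5$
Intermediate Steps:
$f{\left(J,A \right)} = - \frac{7}{2}$ ($f{\left(J,A \right)} = \frac{1}{2} + \frac{1}{8} \left(-32\right) = \frac{1}{2} - 4 = - \frac{7}{2}$)
$r{\left(m \right)} = - 8 m$
$P{\left(E \right)} = - 112 E$ ($P{\left(E \right)} = - \left(-8\right) E \left(-14\right) = 8 E \left(-14\right) = - 112 E$)
$\frac{1410504}{4125054} - \frac{2623997}{P{\left(f{\left(-32,-40 \right)} \right)}} = \frac{1410504}{4125054} - \frac{2623997}{\left(-112\right) \left(- \frac{7}{2}\right)} = 1410504 \cdot \frac{1}{4125054} - \frac{2623997}{392} = \frac{235084}{687509} - \frac{2623997}{392} = - \frac{1803929400545}{269503528}$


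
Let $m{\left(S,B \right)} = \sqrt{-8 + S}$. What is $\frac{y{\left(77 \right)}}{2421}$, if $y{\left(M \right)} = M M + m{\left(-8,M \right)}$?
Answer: $\frac{5929}{2421} + \frac{4 i}{2421} \approx 2.449 + 0.0016522 i$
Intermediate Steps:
$y{\left(M \right)} = M^{2} + 4 i$ ($y{\left(M \right)} = M M + \sqrt{-8 - 8} = M^{2} + \sqrt{-16} = M^{2} + 4 i$)
$\frac{y{\left(77 \right)}}{2421} = \frac{77^{2} + 4 i}{2421} = \left(5929 + 4 i\right) \frac{1}{2421} = \frac{5929}{2421} + \frac{4 i}{2421}$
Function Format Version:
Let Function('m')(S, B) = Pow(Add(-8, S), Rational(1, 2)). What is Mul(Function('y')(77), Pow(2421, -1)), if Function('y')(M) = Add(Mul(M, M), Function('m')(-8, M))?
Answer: Add(Rational(5929, 2421), Mul(Rational(4, 2421), I)) ≈ Add(2.4490, Mul(0.0016522, I))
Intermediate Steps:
Function('y')(M) = Add(Pow(M, 2), Mul(4, I)) (Function('y')(M) = Add(Mul(M, M), Pow(Add(-8, -8), Rational(1, 2))) = Add(Pow(M, 2), Pow(-16, Rational(1, 2))) = Add(Pow(M, 2), Mul(4, I)))
Mul(Function('y')(77), Pow(2421, -1)) = Mul(Add(Pow(77, 2), Mul(4, I)), Pow(2421, -1)) = Mul(Add(5929, Mul(4, I)), Rational(1, 2421)) = Add(Rational(5929, 2421), Mul(Rational(4, 2421), I))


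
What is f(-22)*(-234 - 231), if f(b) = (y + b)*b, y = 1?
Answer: -214830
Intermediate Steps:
f(b) = b*(1 + b) (f(b) = (1 + b)*b = b*(1 + b))
f(-22)*(-234 - 231) = (-22*(1 - 22))*(-234 - 231) = -22*(-21)*(-465) = 462*(-465) = -214830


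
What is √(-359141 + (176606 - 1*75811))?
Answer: I*√258346 ≈ 508.28*I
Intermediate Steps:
√(-359141 + (176606 - 1*75811)) = √(-359141 + (176606 - 75811)) = √(-359141 + 100795) = √(-258346) = I*√258346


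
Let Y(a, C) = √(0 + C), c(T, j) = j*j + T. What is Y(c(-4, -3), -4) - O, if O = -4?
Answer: 4 + 2*I ≈ 4.0 + 2.0*I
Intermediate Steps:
c(T, j) = T + j² (c(T, j) = j² + T = T + j²)
Y(a, C) = √C
Y(c(-4, -3), -4) - O = √(-4) - 1*(-4) = 2*I + 4 = 4 + 2*I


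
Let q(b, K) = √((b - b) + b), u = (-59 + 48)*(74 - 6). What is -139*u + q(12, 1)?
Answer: 103972 + 2*√3 ≈ 1.0398e+5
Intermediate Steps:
u = -748 (u = -11*68 = -748)
q(b, K) = √b (q(b, K) = √(0 + b) = √b)
-139*u + q(12, 1) = -139*(-748) + √12 = 103972 + 2*√3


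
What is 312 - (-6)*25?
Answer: 462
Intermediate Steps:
312 - (-6)*25 = 312 - 1*(-150) = 312 + 150 = 462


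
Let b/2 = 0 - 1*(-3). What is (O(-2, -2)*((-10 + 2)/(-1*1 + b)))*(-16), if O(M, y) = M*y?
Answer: 512/5 ≈ 102.40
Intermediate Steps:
b = 6 (b = 2*(0 - 1*(-3)) = 2*(0 + 3) = 2*3 = 6)
(O(-2, -2)*((-10 + 2)/(-1*1 + b)))*(-16) = ((-2*(-2))*((-10 + 2)/(-1*1 + 6)))*(-16) = (4*(-8/(-1 + 6)))*(-16) = (4*(-8/5))*(-16) = -32/5*(-16) = 512/5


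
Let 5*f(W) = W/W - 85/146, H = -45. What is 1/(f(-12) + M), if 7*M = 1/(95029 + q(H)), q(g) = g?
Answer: 242684120/20279449 ≈ 11.967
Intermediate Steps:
f(W) = 61/730 (f(W) = (W/W - 85/146)/5 = (1 - 85*1/146)/5 = (1 - 85/146)/5 = (⅕)*(61/146) = 61/730)
M = 1/664888 (M = 1/(7*(95029 - 45)) = (⅐)/94984 = (⅐)*(1/94984) = 1/664888 ≈ 1.5040e-6)
1/(f(-12) + M) = 1/(61/730 + 1/664888) = 1/(20279449/242684120) = 242684120/20279449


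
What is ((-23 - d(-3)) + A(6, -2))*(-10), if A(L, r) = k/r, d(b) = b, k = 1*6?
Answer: 230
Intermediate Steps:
k = 6
A(L, r) = 6/r
((-23 - d(-3)) + A(6, -2))*(-10) = ((-23 - 1*(-3)) + 6/(-2))*(-10) = ((-23 + 3) + 6*(-½))*(-10) = (-20 - 3)*(-10) = -23*(-10) = 230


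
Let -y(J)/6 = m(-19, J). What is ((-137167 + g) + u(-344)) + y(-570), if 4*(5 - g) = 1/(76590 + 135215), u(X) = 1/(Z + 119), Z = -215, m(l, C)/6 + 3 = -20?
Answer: -2772117607349/20333280 ≈ -1.3633e+5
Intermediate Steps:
m(l, C) = -138 (m(l, C) = -18 + 6*(-20) = -18 - 120 = -138)
y(J) = 828 (y(J) = -6*(-138) = 828)
u(X) = -1/96 (u(X) = 1/(-215 + 119) = 1/(-96) = -1/96)
g = 4236099/847220 (g = 5 - 1/(4*(76590 + 135215)) = 5 - 1/4/211805 = 5 - 1/4*1/211805 = 5 - 1/847220 = 4236099/847220 ≈ 5.0000)
((-137167 + g) + u(-344)) + y(-570) = ((-137167 + 4236099/847220) - 1/96) + 828 = (-116206389641/847220 - 1/96) + 828 = -2788953563189/20333280 + 828 = -2772117607349/20333280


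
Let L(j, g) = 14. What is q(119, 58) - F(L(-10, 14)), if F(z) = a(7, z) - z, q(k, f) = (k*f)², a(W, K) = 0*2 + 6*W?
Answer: 47637576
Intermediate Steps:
a(W, K) = 6*W (a(W, K) = 0 + 6*W = 6*W)
q(k, f) = f²*k² (q(k, f) = (f*k)² = f²*k²)
F(z) = 42 - z (F(z) = 6*7 - z = 42 - z)
q(119, 58) - F(L(-10, 14)) = 58²*119² - (42 - 1*14) = 3364*14161 - (42 - 14) = 47637604 - 1*28 = 47637604 - 28 = 47637576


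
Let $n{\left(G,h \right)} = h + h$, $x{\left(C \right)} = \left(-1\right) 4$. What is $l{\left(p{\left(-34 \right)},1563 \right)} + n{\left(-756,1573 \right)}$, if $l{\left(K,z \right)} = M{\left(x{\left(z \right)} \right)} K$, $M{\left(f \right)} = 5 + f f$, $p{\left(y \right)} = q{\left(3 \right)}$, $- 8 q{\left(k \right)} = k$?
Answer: $\frac{25105}{8} \approx 3138.1$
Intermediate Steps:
$q{\left(k \right)} = - \frac{k}{8}$
$p{\left(y \right)} = - \frac{3}{8}$ ($p{\left(y \right)} = \left(- \frac{1}{8}\right) 3 = - \frac{3}{8}$)
$x{\left(C \right)} = -4$
$M{\left(f \right)} = 5 + f^{2}$
$l{\left(K,z \right)} = 21 K$ ($l{\left(K,z \right)} = \left(5 + \left(-4\right)^{2}\right) K = \left(5 + 16\right) K = 21 K$)
$n{\left(G,h \right)} = 2 h$
$l{\left(p{\left(-34 \right)},1563 \right)} + n{\left(-756,1573 \right)} = 21 \left(- \frac{3}{8}\right) + 2 \cdot 1573 = - \frac{63}{8} + 3146 = \frac{25105}{8}$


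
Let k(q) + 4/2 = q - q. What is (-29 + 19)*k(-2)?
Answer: 20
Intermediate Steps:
k(q) = -2 (k(q) = -2 + (q - q) = -2 + 0 = -2)
(-29 + 19)*k(-2) = (-29 + 19)*(-2) = -10*(-2) = 20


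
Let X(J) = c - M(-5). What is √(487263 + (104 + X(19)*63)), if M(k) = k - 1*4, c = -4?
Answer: √487682 ≈ 698.34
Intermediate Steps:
M(k) = -4 + k (M(k) = k - 4 = -4 + k)
X(J) = 5 (X(J) = -4 - (-4 - 5) = -4 - 1*(-9) = -4 + 9 = 5)
√(487263 + (104 + X(19)*63)) = √(487263 + (104 + 5*63)) = √(487263 + (104 + 315)) = √(487263 + 419) = √487682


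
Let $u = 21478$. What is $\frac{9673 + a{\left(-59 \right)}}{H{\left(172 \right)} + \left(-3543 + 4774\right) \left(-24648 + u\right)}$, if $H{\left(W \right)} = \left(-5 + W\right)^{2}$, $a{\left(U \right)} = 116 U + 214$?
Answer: $- \frac{3043}{3874381} \approx -0.00078542$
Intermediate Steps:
$a{\left(U \right)} = 214 + 116 U$
$\frac{9673 + a{\left(-59 \right)}}{H{\left(172 \right)} + \left(-3543 + 4774\right) \left(-24648 + u\right)} = \frac{9673 + \left(214 + 116 \left(-59\right)\right)}{\left(-5 + 172\right)^{2} + \left(-3543 + 4774\right) \left(-24648 + 21478\right)} = \frac{9673 + \left(214 - 6844\right)}{167^{2} + 1231 \left(-3170\right)} = \frac{9673 - 6630}{27889 - 3902270} = \frac{3043}{-3874381} = 3043 \left(- \frac{1}{3874381}\right) = - \frac{3043}{3874381}$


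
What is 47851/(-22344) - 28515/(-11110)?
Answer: 10551455/24824184 ≈ 0.42505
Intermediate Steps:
47851/(-22344) - 28515/(-11110) = 47851*(-1/22344) - 28515*(-1/11110) = -47851/22344 + 5703/2222 = 10551455/24824184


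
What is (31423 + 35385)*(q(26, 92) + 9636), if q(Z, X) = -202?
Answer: 630266672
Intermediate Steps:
(31423 + 35385)*(q(26, 92) + 9636) = (31423 + 35385)*(-202 + 9636) = 66808*9434 = 630266672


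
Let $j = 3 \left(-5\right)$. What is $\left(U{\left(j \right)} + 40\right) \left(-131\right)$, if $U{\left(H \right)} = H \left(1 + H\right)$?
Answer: $-32750$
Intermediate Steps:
$j = -15$
$\left(U{\left(j \right)} + 40\right) \left(-131\right) = \left(- 15 \left(1 - 15\right) + 40\right) \left(-131\right) = \left(\left(-15\right) \left(-14\right) + 40\right) \left(-131\right) = \left(210 + 40\right) \left(-131\right) = 250 \left(-131\right) = -32750$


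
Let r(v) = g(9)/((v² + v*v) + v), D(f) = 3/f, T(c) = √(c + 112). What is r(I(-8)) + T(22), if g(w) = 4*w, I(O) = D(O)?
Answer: -384 + √134 ≈ -372.42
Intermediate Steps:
T(c) = √(112 + c)
I(O) = 3/O
r(v) = 36/(v + 2*v²) (r(v) = (4*9)/((v² + v*v) + v) = 36/((v² + v²) + v) = 36/(2*v² + v) = 36/(v + 2*v²))
r(I(-8)) + T(22) = 36/(((3/(-8)))*(1 + 2*(3/(-8)))) + √(112 + 22) = 36/(((3*(-⅛)))*(1 + 2*(3*(-⅛)))) + √134 = 36/((-3/8)*(1 + 2*(-3/8))) + √134 = 36*(-8/3)/(1 - ¾) + √134 = 36*(-8/3)/(¼) + √134 = 36*(-8/3)*4 + √134 = -384 + √134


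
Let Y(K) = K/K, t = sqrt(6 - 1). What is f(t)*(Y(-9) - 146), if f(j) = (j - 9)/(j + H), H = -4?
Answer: -4495/11 - 725*sqrt(5)/11 ≈ -556.01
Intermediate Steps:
t = sqrt(5) ≈ 2.2361
Y(K) = 1
f(j) = (-9 + j)/(-4 + j) (f(j) = (j - 9)/(j - 4) = (-9 + j)/(-4 + j))
f(t)*(Y(-9) - 146) = ((-9 + sqrt(5))/(-4 + sqrt(5)))*(1 - 146) = ((-9 + sqrt(5))/(-4 + sqrt(5)))*(-145) = -145*(-9 + sqrt(5))/(-4 + sqrt(5))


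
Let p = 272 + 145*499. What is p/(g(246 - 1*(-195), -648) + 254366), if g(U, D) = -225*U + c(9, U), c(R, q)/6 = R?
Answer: 72627/155195 ≈ 0.46797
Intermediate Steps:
c(R, q) = 6*R
g(U, D) = 54 - 225*U (g(U, D) = -225*U + 6*9 = -225*U + 54 = 54 - 225*U)
p = 72627 (p = 272 + 72355 = 72627)
p/(g(246 - 1*(-195), -648) + 254366) = 72627/((54 - 225*(246 - 1*(-195))) + 254366) = 72627/((54 - 225*(246 + 195)) + 254366) = 72627/((54 - 225*441) + 254366) = 72627/((54 - 99225) + 254366) = 72627/(-99171 + 254366) = 72627/155195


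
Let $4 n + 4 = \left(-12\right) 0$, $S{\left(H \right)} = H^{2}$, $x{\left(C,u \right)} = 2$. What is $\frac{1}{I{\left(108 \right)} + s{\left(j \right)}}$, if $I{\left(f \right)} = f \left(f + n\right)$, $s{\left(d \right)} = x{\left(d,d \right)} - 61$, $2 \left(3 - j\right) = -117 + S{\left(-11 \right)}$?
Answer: $\frac{1}{11497} \approx 8.6979 \cdot 10^{-5}$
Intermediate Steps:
$n = -1$ ($n = -1 + \frac{\left(-12\right) 0}{4} = -1 + \frac{1}{4} \cdot 0 = -1 + 0 = -1$)
$j = 1$ ($j = 3 - \frac{-117 + \left(-11\right)^{2}}{2} = 3 - \frac{-117 + 121}{2} = 3 - 2 = 1$)
$s{\left(d \right)} = -59$ ($s{\left(d \right)} = 2 - 61 = -59$)
$I{\left(f \right)} = f \left(-1 + f\right)$ ($I{\left(f \right)} = f \left(f - 1\right) = f \left(-1 + f\right)$)
$\frac{1}{I{\left(108 \right)} + s{\left(j \right)}} = \frac{1}{108 \left(-1 + 108\right) - 59} = \frac{1}{108 \cdot 107 - 59} = \frac{1}{11556 - 59} = \frac{1}{11497}$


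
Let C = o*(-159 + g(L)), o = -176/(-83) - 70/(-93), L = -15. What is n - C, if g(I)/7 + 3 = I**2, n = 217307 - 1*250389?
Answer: -3078476/83 ≈ -37090.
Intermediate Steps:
n = -33082 (n = 217307 - 250389 = -33082)
o = 22178/7719 (o = -176*(-1/83) - 70*(-1/93) = 176/83 + 70/93 = 22178/7719 ≈ 2.8732)
g(I) = -21 + 7*I**2
C = 332670/83 (C = 22178*(-159 + (-21 + 7*(-15)**2))/7719 = 22178*(-159 + (-21 + 7*225))/7719 = 22178*(-159 + (-21 + 1575))/7719 = 22178*(-159 + 1554)/7719 = (22178/7719)*1395 = 332670/83 ≈ 4008.1)
n - C = -33082 - 1*332670/83 = -33082 - 332670/83 = -3078476/83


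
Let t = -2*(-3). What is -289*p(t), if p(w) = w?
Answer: -1734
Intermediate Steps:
t = 6
-289*p(t) = -289*6 = -1734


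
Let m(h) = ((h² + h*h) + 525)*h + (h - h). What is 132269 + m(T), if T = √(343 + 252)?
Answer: 132269 + 1715*√595 ≈ 1.7410e+5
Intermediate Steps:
T = √595 ≈ 24.393
m(h) = h*(525 + 2*h²) (m(h) = ((h² + h²) + 525)*h + 0 = (2*h² + 525)*h + 0 = (525 + 2*h²)*h + 0 = h*(525 + 2*h²) + 0 = h*(525 + 2*h²))
132269 + m(T) = 132269 + √595*(525 + 2*(√595)²) = 132269 + √595*(525 + 2*595) = 132269 + √595*(525 + 1190) = 132269 + √595*1715 = 132269 + 1715*√595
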